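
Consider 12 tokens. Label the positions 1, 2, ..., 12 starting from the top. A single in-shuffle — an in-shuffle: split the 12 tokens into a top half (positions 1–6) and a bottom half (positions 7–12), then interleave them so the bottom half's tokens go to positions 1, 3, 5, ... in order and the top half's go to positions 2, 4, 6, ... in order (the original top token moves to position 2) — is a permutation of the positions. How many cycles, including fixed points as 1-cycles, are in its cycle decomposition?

Trace each unvisited position around until it returns:
(1 2 4 8 3 6 ... len 12)
1 cycle in total.

1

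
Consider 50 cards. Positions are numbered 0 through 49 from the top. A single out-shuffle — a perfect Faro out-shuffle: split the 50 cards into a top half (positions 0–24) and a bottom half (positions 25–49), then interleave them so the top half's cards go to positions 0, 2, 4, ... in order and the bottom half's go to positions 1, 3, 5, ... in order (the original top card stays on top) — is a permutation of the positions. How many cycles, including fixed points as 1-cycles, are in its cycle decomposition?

6

Trace each unvisited position around until it returns:
(0) (1 2 4 8 16 32 ... len 21) (3 6 12 24 48 47 ... len 21) (7 14 28) (21 42 35) (49)
6 cycles in total.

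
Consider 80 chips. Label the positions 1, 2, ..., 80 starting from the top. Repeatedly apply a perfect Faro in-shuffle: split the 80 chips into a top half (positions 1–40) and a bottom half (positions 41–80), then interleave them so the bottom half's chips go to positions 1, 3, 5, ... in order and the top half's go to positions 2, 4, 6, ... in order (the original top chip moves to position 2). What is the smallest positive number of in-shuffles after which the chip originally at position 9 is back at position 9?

6

Follow position 9 under repeated in-shuffles:
9 → 18 → 36 → 72 → 63 → 45 → 9
It first returns after 6 in-shuffles.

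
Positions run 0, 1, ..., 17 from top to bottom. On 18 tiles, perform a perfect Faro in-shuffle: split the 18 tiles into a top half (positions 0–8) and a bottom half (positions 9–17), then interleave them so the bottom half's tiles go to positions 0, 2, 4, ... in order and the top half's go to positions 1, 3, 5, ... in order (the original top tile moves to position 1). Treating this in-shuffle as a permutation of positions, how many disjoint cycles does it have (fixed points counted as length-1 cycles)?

Trace each unvisited position around until it returns:
(0 1 3 7 15 12 ... len 18)
1 cycle in total.

1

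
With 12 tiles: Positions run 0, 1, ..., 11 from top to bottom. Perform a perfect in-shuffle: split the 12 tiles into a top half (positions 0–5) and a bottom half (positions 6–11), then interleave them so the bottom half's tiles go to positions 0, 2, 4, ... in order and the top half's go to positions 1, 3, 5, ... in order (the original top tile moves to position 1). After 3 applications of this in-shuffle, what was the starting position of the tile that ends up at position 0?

4

Work backwards from position 0, undoing one in-shuffle at a time:
0 ← 6 ← 9 ← 4
So the tile now at position 0 started at position 4.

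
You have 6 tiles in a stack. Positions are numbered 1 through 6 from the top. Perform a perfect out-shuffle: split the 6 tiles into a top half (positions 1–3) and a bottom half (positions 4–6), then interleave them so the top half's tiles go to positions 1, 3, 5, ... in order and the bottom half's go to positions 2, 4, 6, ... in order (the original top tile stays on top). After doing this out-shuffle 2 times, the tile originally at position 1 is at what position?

1

Position 1 is a fixed point of every out-shuffle, so the tile never moves.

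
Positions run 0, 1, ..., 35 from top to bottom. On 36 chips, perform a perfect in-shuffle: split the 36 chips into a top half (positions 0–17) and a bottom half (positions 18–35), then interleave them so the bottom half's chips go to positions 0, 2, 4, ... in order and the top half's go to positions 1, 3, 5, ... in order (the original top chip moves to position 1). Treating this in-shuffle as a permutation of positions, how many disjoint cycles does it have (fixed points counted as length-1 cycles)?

1

Trace each unvisited position around until it returns:
(0 1 3 7 15 31 ... len 36)
1 cycle in total.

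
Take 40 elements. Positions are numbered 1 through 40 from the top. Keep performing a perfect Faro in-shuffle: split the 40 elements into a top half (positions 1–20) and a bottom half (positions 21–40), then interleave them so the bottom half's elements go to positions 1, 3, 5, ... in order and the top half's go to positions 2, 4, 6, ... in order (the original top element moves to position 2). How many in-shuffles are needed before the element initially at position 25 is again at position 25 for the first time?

20

Follow position 25 under repeated in-shuffles:
25 → 9 → 18 → 36 → 31 → 21 → 1 → 2 → 4 → 8 → 16 → 32 → 23 → 5 → 10 → 20 → 40 → 39 → 37 → 33 → 25
It first returns after 20 in-shuffles.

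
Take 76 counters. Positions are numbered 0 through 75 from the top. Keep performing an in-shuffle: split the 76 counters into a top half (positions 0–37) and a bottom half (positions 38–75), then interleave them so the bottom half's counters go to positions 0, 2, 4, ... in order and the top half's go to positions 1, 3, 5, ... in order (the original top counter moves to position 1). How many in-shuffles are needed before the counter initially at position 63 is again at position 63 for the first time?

Follow position 63 under repeated in-shuffles:
63 → 50 → 24 → 49 → 22 → 45 → 14 → 29 → ... → 63 (length 30)
It first returns after 30 in-shuffles.

30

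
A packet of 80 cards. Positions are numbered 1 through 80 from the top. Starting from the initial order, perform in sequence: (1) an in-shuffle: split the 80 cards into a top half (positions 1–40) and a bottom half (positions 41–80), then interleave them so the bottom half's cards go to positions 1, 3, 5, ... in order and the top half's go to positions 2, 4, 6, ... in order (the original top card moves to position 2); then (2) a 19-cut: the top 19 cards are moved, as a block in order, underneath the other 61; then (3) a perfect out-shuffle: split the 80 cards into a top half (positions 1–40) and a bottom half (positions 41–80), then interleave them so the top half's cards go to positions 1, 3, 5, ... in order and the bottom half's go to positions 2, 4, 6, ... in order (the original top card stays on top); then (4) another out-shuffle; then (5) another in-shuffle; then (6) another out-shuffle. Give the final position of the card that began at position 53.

Track the card from position 53 forward through each operation:
  after op 1 (in-shuffle): 53 → 25
  after op 2 (cut 19): 25 → 6
  after op 3 (out-shuffle): 6 → 11
  after op 4 (out-shuffle): 11 → 21
  after op 5 (in-shuffle): 21 → 42
  after op 6 (out-shuffle): 42 → 4

4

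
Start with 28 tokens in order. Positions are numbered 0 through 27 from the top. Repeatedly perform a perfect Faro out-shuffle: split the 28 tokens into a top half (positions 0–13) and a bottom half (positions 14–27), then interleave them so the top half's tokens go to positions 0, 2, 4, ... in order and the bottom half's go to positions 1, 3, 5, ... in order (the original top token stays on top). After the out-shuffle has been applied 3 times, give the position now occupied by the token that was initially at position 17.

Track the token's position through each out-shuffle:
17 → 7 → 14 → 1

1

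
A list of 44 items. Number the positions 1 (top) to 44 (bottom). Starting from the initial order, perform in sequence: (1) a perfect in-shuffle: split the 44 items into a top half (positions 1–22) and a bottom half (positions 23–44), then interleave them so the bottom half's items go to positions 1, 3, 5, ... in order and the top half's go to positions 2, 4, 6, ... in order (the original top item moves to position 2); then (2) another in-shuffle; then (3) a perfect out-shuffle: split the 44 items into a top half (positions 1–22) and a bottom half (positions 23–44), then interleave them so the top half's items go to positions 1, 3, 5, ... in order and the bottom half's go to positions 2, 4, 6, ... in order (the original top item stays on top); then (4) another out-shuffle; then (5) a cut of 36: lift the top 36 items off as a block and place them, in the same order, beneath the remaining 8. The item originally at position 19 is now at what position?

43

Track the item from position 19 forward through each operation:
  after op 1 (in-shuffle): 19 → 38
  after op 2 (in-shuffle): 38 → 31
  after op 3 (out-shuffle): 31 → 18
  after op 4 (out-shuffle): 18 → 35
  after op 5 (cut 36): 35 → 43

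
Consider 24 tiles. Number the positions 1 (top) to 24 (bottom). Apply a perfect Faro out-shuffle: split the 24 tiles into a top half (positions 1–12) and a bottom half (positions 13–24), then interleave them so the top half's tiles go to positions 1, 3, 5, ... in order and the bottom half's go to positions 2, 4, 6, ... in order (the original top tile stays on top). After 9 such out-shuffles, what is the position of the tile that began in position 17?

5

Track the tile's position through each out-shuffle:
17 → 10 → 19 → 14 → 4 → 7 → 13 → 2 → 3 → 5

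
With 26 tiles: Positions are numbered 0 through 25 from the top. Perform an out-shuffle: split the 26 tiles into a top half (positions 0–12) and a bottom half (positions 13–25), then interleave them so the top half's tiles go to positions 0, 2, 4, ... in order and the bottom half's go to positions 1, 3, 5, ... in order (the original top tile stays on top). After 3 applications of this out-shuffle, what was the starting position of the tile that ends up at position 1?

Work backwards from position 1, undoing one out-shuffle at a time:
1 ← 13 ← 19 ← 22
So the tile now at position 1 started at position 22.

22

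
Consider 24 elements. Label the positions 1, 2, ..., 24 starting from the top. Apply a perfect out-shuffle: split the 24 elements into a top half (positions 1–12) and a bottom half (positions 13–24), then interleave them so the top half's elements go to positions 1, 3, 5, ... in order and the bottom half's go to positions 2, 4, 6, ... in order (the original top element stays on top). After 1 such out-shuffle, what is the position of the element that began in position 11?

Track the element's position through each out-shuffle:
11 → 21

21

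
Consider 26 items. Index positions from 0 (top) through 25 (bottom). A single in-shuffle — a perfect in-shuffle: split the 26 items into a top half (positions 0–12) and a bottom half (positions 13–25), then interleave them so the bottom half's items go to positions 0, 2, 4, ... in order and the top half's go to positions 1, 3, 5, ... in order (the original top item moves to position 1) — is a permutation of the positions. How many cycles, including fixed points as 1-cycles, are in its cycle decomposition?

Trace each unvisited position around until it returns:
(0 1 3 7 15 4 ... len 18) (2 5 11 23 20 14) (8 17)
3 cycles in total.

3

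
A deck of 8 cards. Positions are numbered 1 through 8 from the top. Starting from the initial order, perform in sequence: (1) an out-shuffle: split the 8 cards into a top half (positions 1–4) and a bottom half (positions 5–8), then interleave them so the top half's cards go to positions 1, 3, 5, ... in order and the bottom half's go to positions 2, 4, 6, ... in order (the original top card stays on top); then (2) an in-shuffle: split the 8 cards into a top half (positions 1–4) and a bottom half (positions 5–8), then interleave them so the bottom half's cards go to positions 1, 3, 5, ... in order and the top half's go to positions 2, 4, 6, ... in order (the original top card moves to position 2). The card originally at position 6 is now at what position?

8

Track the card from position 6 forward through each operation:
  after op 1 (out-shuffle): 6 → 4
  after op 2 (in-shuffle): 4 → 8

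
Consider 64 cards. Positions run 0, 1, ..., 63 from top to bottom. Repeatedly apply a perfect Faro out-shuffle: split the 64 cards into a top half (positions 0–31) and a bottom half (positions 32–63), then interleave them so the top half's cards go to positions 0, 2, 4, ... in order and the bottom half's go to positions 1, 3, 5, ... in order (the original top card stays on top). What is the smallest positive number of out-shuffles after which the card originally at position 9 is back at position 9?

Follow position 9 under repeated out-shuffles:
9 → 18 → 36 → 9
It first returns after 3 out-shuffles.

3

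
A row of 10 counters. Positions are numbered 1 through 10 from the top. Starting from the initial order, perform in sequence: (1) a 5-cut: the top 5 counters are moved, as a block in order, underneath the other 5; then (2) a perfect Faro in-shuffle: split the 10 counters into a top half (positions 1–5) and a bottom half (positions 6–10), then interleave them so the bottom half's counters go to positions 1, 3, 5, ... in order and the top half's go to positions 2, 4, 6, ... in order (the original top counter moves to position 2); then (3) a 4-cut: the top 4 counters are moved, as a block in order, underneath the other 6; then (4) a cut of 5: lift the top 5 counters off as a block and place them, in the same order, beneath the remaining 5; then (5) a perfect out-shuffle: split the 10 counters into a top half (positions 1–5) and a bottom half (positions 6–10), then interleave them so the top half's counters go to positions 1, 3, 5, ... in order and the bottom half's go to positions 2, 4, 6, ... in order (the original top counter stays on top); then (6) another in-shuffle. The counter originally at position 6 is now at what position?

10

Track the counter from position 6 forward through each operation:
  after op 1 (cut 5): 6 → 1
  after op 2 (in-shuffle): 1 → 2
  after op 3 (cut 4): 2 → 8
  after op 4 (cut 5): 8 → 3
  after op 5 (out-shuffle): 3 → 5
  after op 6 (in-shuffle): 5 → 10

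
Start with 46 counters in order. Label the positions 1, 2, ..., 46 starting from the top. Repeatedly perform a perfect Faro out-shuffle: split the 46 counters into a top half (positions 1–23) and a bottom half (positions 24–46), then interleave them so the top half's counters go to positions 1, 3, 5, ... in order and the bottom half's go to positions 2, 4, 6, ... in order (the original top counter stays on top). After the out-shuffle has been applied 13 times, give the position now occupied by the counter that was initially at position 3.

Track position through each out-shuffle: 3 → 5 → 9 → 17 → 33 → ... (continuing for 13 shuffles total) → 5.

5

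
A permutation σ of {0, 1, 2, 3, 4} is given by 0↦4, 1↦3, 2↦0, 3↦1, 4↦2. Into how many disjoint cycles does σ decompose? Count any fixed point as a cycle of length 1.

Cycle decomposition: (0 4 2) (1 3).
2 cycles.

2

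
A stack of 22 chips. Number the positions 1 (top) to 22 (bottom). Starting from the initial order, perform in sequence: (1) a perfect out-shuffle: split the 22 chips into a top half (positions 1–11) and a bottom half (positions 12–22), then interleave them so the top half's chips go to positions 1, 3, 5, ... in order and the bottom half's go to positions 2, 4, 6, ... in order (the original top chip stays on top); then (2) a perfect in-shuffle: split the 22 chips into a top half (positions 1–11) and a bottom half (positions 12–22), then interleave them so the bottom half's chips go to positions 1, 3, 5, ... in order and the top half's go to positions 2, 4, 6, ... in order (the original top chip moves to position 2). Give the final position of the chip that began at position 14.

Track the chip from position 14 forward through each operation:
  after op 1 (out-shuffle): 14 → 6
  after op 2 (in-shuffle): 6 → 12

12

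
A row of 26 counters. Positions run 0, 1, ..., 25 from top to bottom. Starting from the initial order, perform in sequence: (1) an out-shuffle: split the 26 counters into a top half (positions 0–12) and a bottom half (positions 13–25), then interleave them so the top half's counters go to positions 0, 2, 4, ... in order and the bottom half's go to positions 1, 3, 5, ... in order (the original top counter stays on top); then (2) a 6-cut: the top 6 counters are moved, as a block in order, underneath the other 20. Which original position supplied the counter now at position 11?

Undo the operations in reverse order, starting from position 11:
  undo op 2 (cut 6): 11 ← 17
  undo op 1 (out-shuffle, from bottom half): 17 ← 21
So the counter at position 11 came from original position 21.

21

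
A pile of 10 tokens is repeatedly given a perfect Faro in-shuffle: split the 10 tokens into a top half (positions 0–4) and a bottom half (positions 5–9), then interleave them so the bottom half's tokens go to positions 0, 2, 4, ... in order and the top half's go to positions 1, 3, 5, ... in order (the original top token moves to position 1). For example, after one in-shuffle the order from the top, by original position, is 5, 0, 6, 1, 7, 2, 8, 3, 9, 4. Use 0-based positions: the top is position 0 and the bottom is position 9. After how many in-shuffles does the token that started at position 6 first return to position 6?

Follow position 6 under repeated in-shuffles:
6 → 2 → 5 → 0 → 1 → 3 → 7 → 4 → 9 → 8 → 6
It first returns after 10 in-shuffles.

10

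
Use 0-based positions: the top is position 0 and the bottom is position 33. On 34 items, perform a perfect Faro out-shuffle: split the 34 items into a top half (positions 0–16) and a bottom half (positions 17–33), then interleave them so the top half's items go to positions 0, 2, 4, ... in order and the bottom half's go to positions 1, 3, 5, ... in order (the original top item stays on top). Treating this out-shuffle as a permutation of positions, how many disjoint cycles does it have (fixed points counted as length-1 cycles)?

6

Trace each unvisited position around until it returns:
(0) (1 2 4 8 16 32 31 29 25 17) (3 6 12 24 15 30 27 21 9 18) (5 10 20 7 14 28 23 13 26 19) (11 22) (33)
6 cycles in total.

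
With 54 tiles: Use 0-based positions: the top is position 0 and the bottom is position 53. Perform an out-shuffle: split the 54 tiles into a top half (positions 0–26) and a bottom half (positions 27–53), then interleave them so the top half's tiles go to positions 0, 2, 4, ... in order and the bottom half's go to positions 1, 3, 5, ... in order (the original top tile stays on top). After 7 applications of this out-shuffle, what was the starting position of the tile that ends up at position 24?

Work backwards from position 24, undoing one out-shuffle at a time:
24 ← 12 ← 6 ← 3 ← 28 ← 14 ← 7 ← 30
So the tile now at position 24 started at position 30.

30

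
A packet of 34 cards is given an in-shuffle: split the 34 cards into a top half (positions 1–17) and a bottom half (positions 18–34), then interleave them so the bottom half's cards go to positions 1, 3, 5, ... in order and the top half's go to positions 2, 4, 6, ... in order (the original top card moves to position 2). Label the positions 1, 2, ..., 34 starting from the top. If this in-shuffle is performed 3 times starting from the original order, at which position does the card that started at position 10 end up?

10

Track the card's position through each in-shuffle:
10 → 20 → 5 → 10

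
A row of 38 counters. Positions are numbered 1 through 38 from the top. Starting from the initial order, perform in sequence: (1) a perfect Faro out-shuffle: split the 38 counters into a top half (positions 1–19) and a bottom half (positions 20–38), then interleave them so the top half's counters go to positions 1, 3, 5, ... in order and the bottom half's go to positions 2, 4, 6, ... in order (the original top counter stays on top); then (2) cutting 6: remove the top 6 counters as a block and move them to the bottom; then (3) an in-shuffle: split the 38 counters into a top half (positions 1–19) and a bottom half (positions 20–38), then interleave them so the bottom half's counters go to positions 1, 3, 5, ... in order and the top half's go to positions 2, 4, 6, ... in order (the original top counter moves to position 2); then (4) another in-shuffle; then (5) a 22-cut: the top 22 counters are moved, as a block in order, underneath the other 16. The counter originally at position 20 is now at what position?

Track the counter from position 20 forward through each operation:
  after op 1 (out-shuffle): 20 → 2
  after op 2 (cut 6): 2 → 34
  after op 3 (in-shuffle): 34 → 29
  after op 4 (in-shuffle): 29 → 19
  after op 5 (cut 22): 19 → 35

35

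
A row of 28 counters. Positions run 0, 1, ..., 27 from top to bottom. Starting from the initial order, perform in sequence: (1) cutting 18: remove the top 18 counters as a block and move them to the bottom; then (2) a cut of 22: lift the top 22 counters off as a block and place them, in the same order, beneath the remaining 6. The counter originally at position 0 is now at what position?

Track the counter from position 0 forward through each operation:
  after op 1 (cut 18): 0 → 10
  after op 2 (cut 22): 10 → 16

16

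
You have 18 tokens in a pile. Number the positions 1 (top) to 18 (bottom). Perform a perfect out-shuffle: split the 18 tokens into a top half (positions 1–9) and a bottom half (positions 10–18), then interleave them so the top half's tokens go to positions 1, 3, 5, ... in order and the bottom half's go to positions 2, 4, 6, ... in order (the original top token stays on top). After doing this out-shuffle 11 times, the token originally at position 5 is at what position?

Track the token's position through each out-shuffle:
5 → 9 → 17 → 16 → 14 → 10 → 2 → 3 → 5 → 9 → 17 → 16

16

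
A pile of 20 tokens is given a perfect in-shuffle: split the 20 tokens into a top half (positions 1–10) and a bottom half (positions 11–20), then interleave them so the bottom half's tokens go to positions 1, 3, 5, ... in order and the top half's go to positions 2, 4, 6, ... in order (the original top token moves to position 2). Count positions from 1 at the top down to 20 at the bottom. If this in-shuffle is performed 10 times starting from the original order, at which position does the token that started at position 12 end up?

3

Track the token's position through each in-shuffle:
12 → 3 → 6 → 12 → 3 → 6 → 12 → 3 → 6 → 12 → 3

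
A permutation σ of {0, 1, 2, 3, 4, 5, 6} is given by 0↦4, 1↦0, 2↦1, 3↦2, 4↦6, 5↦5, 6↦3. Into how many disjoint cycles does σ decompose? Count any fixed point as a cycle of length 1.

Cycle decomposition: (0 4 6 3 2 1) (5).
2 cycles.

2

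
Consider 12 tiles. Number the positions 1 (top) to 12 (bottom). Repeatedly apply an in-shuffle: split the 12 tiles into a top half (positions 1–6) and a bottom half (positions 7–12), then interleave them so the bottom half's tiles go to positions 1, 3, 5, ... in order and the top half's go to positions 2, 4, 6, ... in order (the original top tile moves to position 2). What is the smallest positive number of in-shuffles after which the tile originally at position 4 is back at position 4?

12

Follow position 4 under repeated in-shuffles:
4 → 8 → 3 → 6 → 12 → 11 → 9 → 5 → 10 → 7 → 1 → 2 → 4
It first returns after 12 in-shuffles.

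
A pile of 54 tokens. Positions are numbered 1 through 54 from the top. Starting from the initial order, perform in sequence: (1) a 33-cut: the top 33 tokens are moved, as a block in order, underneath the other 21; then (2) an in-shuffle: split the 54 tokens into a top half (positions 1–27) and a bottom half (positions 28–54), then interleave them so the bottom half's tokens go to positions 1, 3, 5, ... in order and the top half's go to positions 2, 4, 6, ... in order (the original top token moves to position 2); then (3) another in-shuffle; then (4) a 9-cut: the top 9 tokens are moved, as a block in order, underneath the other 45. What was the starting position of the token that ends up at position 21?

Undo the operations in reverse order, starting from position 21:
  undo op 4 (cut 9): 21 ← 30
  undo op 3 (in-shuffle, from top half): 30 ← 15
  undo op 2 (in-shuffle, from bottom half): 15 ← 35
  undo op 1 (cut 33): 35 ← 14
So the token at position 21 came from original position 14.

14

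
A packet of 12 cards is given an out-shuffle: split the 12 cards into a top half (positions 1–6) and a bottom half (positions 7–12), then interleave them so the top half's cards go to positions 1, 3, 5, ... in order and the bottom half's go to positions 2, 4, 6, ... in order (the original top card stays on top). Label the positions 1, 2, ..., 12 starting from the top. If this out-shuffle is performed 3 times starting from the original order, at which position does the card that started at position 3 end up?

Track the card's position through each out-shuffle:
3 → 5 → 9 → 6

6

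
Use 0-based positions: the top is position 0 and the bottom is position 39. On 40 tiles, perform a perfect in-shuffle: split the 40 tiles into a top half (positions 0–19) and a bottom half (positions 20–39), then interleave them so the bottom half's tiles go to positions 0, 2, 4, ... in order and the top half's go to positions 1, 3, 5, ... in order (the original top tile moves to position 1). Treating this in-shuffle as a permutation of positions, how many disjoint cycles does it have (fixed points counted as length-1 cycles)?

Trace each unvisited position around until it returns:
(0 1 3 7 15 31 ... len 20) (2 5 11 23 6 13 ... len 20)
2 cycles in total.

2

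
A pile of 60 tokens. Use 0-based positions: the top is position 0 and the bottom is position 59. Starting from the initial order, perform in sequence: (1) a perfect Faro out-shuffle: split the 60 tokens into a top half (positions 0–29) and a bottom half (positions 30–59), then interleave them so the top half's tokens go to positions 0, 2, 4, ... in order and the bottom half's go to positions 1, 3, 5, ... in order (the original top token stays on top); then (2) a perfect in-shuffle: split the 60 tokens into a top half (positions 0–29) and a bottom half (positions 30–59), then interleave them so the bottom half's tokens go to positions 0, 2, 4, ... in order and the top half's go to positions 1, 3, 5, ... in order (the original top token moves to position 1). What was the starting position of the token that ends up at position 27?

36

Undo the operations in reverse order, starting from position 27:
  undo op 2 (in-shuffle, from top half): 27 ← 13
  undo op 1 (out-shuffle, from bottom half): 13 ← 36
So the token at position 27 came from original position 36.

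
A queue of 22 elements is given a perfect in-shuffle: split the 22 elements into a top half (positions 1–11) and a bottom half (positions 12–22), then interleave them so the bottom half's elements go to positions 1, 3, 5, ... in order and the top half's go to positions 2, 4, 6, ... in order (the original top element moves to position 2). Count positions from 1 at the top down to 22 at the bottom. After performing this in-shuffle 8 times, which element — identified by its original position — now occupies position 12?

4

Work backwards from position 12, undoing one in-shuffle at a time:
12 ← 6 ← 3 ← 13 ← 18 ← 9 ← 16 ← 8 ← 4
So the element now at position 12 started at position 4.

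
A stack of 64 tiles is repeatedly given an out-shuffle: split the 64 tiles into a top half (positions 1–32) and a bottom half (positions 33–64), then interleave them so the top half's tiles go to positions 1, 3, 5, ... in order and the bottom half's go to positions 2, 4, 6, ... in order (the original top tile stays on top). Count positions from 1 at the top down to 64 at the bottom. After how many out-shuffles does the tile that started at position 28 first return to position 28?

3

Follow position 28 under repeated out-shuffles:
28 → 55 → 46 → 28
It first returns after 3 out-shuffles.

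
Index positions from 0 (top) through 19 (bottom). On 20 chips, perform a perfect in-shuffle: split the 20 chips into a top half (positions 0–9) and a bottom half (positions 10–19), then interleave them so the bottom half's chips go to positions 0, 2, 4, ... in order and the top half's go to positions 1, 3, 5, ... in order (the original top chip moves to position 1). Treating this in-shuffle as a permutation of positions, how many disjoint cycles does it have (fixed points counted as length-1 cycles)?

5

Trace each unvisited position around until it returns:
(0 1 3 7 15 10) (2 5 11) (4 9 19 18 16 12) (6 13) (8 17 14)
5 cycles in total.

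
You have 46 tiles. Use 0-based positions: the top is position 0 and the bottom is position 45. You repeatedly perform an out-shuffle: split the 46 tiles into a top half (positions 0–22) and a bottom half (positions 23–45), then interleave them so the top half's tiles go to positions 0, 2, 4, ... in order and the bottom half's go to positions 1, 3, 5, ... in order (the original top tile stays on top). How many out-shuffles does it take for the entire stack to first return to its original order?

12

The out-shuffle permutes the 46 positions with cycle lengths [1, 1, 2, 4, 4, 4, 6, 12, 12].
Every tile is home exactly when every cycle has completed a whole number of laps, i.e. after lcm(1, 2, 4, 6, 12) = 12 out-shuffles.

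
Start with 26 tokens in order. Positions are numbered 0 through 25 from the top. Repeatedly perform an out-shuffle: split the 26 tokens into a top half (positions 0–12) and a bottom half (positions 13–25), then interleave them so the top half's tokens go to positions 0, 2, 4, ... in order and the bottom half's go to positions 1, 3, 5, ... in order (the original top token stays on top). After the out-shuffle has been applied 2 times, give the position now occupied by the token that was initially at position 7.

3

Track the token's position through each out-shuffle:
7 → 14 → 3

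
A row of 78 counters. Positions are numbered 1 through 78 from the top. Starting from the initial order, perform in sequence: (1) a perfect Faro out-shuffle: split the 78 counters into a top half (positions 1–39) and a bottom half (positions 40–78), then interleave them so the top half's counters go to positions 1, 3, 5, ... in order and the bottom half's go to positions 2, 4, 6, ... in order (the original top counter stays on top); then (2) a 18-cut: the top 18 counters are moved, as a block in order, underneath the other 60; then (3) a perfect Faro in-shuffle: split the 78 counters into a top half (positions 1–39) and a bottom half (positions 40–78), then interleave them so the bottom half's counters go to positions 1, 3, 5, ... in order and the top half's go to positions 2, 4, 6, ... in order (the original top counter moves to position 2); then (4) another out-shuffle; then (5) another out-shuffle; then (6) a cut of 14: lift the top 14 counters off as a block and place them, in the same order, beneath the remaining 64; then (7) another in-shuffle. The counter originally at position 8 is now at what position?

72

Track the counter from position 8 forward through each operation:
  after op 1 (out-shuffle): 8 → 15
  after op 2 (cut 18): 15 → 75
  after op 3 (in-shuffle): 75 → 71
  after op 4 (out-shuffle): 71 → 64
  after op 5 (out-shuffle): 64 → 50
  after op 6 (cut 14): 50 → 36
  after op 7 (in-shuffle): 36 → 72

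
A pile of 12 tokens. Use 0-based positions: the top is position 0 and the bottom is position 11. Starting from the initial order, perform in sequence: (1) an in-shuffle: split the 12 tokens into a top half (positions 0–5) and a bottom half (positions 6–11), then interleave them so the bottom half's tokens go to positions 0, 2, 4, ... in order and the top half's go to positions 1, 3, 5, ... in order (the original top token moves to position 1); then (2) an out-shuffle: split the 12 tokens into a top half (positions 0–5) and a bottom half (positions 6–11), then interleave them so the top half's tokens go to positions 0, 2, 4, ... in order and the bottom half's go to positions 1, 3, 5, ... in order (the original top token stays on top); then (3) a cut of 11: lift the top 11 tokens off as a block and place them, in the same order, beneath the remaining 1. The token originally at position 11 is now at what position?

Track the token from position 11 forward through each operation:
  after op 1 (in-shuffle): 11 → 10
  after op 2 (out-shuffle): 10 → 9
  after op 3 (cut 11): 9 → 10

10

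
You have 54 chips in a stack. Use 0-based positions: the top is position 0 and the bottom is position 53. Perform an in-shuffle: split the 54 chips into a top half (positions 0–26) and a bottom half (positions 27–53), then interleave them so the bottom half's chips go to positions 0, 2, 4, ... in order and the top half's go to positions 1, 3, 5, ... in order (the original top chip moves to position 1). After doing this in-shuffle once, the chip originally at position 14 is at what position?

Track the chip's position through each in-shuffle:
14 → 29

29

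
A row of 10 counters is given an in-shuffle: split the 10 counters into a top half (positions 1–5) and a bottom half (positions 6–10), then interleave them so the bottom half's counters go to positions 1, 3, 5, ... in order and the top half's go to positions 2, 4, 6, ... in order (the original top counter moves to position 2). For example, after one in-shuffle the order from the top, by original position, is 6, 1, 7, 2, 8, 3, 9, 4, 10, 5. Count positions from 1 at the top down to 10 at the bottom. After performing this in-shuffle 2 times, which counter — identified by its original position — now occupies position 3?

Work backwards from position 3, undoing one in-shuffle at a time:
3 ← 7 ← 9
So the counter now at position 3 started at position 9.

9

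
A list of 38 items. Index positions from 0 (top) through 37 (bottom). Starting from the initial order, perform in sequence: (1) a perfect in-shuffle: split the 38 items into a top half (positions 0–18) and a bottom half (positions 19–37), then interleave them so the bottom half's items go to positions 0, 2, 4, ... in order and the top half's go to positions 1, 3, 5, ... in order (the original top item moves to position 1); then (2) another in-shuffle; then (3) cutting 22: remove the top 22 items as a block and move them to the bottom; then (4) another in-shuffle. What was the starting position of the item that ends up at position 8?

Undo the operations in reverse order, starting from position 8:
  undo op 4 (in-shuffle, from bottom half): 8 ← 23
  undo op 3 (cut 22): 23 ← 7
  undo op 2 (in-shuffle, from top half): 7 ← 3
  undo op 1 (in-shuffle, from top half): 3 ← 1
So the item at position 8 came from original position 1.

1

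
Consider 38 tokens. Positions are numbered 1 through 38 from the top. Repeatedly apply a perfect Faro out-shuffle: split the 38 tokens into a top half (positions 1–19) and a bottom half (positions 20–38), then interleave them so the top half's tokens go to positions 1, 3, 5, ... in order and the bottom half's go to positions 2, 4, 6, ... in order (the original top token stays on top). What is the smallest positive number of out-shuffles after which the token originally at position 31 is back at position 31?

36

Follow position 31 under repeated out-shuffles:
31 → 24 → 10 → 19 → 37 → 36 → 34 → 30 → ... → 31 (length 36)
It first returns after 36 out-shuffles.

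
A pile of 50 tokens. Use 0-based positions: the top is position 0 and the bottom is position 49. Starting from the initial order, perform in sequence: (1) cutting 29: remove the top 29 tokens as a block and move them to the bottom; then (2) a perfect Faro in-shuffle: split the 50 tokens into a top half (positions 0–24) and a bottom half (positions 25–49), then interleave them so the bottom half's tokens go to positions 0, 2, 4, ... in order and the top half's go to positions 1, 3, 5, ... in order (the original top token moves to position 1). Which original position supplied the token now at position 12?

10

Undo the operations in reverse order, starting from position 12:
  undo op 2 (in-shuffle, from bottom half): 12 ← 31
  undo op 1 (cut 29): 31 ← 10
So the token at position 12 came from original position 10.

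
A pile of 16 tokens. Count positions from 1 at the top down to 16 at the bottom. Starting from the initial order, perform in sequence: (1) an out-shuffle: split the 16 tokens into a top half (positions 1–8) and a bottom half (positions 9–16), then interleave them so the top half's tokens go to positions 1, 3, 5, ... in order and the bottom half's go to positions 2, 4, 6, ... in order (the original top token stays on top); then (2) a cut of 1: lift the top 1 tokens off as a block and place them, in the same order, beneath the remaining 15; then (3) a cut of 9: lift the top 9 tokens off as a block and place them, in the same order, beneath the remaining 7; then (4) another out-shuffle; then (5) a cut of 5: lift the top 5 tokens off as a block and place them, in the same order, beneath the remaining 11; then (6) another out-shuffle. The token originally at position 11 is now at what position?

5

Track the token from position 11 forward through each operation:
  after op 1 (out-shuffle): 11 → 6
  after op 2 (cut 1): 6 → 5
  after op 3 (cut 9): 5 → 12
  after op 4 (out-shuffle): 12 → 8
  after op 5 (cut 5): 8 → 3
  after op 6 (out-shuffle): 3 → 5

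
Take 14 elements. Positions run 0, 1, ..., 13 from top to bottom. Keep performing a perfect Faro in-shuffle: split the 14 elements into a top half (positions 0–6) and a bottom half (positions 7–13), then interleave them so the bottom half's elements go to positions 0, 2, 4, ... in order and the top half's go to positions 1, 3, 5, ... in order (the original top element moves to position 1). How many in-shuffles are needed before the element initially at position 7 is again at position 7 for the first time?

Follow position 7 under repeated in-shuffles:
7 → 0 → 1 → 3 → 7
It first returns after 4 in-shuffles.

4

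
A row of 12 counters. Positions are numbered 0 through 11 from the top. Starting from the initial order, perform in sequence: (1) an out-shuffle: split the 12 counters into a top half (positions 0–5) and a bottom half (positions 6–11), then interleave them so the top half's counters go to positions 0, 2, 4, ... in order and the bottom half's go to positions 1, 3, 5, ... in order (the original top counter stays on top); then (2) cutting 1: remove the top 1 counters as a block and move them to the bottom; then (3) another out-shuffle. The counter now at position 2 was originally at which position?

1

Undo the operations in reverse order, starting from position 2:
  undo op 3 (out-shuffle, from top half): 2 ← 1
  undo op 2 (cut 1): 1 ← 2
  undo op 1 (out-shuffle, from top half): 2 ← 1
So the counter at position 2 came from original position 1.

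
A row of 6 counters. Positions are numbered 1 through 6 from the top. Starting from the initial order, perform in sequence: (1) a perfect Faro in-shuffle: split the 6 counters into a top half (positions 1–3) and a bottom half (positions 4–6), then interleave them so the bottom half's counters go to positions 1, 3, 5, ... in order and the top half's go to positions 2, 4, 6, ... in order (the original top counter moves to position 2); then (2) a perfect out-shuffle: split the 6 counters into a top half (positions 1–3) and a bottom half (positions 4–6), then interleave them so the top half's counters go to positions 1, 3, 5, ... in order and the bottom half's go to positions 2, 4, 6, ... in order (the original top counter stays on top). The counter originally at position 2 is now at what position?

2

Track the counter from position 2 forward through each operation:
  after op 1 (in-shuffle): 2 → 4
  after op 2 (out-shuffle): 4 → 2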